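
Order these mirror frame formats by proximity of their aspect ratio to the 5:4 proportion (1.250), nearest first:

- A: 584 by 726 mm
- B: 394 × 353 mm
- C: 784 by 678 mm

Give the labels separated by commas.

A, C, B

A: 726/584 ≈ 1.243 → |1.243 − 1.250| = 0.007
B: 394/353 ≈ 1.116 → |1.116 − 1.250| = 0.134
C: 784/678 ≈ 1.156 → |1.156 − 1.250| = 0.094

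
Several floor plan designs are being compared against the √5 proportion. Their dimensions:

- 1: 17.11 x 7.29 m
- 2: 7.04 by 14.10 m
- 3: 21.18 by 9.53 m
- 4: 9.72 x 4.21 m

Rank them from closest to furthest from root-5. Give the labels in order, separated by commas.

Ratios: 1 = 17.11 / 7.29 ≈ 2.347; 2 = 14.10 / 7.04 ≈ 2.003; 3 = 21.18 / 9.53 ≈ 2.222; 4 = 9.72 / 4.21 ≈ 2.309.
|Δ from 2.236|: 1 0.111; 2 0.233; 3 0.014; 4 0.073.

3, 4, 1, 2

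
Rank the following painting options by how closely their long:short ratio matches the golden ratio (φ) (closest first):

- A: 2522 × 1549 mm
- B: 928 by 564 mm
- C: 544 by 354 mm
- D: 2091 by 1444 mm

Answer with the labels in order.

A, B, C, D

Ratios: A = 2522 / 1549 ≈ 1.628; B = 928 / 564 ≈ 1.645; C = 544 / 354 ≈ 1.537; D = 2091 / 1444 ≈ 1.448.
|Δ from 1.618|: A 0.010; B 0.027; C 0.081; D 0.170.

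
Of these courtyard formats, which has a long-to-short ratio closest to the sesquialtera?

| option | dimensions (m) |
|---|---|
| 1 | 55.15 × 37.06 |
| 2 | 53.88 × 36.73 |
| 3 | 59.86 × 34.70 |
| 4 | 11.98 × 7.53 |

Ratios (long/short): 1 ≈ 1.488; 2 ≈ 1.467; 3 ≈ 1.725; 4 ≈ 1.591.
3:2 ≈ 1.500; option 1 is nearest (Δ 0.012).

1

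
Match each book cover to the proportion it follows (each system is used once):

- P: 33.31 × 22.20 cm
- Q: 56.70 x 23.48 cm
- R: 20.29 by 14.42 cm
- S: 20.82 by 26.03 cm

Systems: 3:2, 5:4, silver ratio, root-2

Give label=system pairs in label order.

P=3:2, Q=silver ratio, R=root-2, S=5:4

Ratios: P ≈ 1.500; Q ≈ 2.415; R ≈ 1.407; S ≈ 1.250.
Targets: 3:2 ≈ 1.500; 5:4 ≈ 1.250; silver ratio ≈ 2.414; root-2 ≈ 1.414.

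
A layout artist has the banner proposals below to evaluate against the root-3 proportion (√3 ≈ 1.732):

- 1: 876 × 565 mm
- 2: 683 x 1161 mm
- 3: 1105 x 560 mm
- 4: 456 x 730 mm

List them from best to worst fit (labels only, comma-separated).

1: 876/565 ≈ 1.550 → |1.550 − 1.732| = 0.182
2: 1161/683 ≈ 1.700 → |1.700 − 1.732| = 0.032
3: 1105/560 ≈ 1.973 → |1.973 − 1.732| = 0.241
4: 730/456 ≈ 1.601 → |1.601 − 1.732| = 0.131

2, 4, 1, 3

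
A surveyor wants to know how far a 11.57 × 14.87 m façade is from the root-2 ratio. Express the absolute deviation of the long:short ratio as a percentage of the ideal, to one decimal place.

Ratio = 14.87 / 11.57 ≈ 1.2852.
Ideal root-2 ≈ 1.4142. |1.2852 − 1.4142| / 1.4142 ≈ 9.12% → 9.1%.

9.1%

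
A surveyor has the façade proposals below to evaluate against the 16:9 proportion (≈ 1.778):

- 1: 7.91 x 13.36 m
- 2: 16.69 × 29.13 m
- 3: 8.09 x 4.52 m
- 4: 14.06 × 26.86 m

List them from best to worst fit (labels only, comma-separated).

3, 2, 1, 4

Ratios: 1 = 13.36 / 7.91 ≈ 1.689; 2 = 29.13 / 16.69 ≈ 1.745; 3 = 8.09 / 4.52 ≈ 1.790; 4 = 26.86 / 14.06 ≈ 1.910.
|Δ from 1.778|: 1 0.089; 2 0.033; 3 0.012; 4 0.132.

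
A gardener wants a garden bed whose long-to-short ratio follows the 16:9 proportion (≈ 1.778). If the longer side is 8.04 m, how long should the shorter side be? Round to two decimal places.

4.52 m

16:9 ≈ 1.77778.
Shorter side = 8.04 ÷ 1.77778 ≈ 4.5225 → 4.52 m.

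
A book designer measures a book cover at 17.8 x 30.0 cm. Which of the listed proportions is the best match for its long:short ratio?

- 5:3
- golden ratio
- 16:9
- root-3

5:3

Ratio = 30.0 / 17.8 ≈ 1.685.
Distances: 5:3 1.667 (Δ 0.018); golden ratio 1.618 (Δ 0.067); 16:9 1.778 (Δ 0.093); root-3 1.732 (Δ 0.047).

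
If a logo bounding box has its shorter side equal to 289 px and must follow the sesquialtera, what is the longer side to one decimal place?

3:2 = 1.50000.
Longer side = 289 × 1.50000 ≈ 433.500 → 433.5 px.

433.5 px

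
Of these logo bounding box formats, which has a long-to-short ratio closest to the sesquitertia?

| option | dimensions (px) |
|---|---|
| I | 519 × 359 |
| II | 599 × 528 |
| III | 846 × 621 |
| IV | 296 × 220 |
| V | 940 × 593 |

Ratios (long/short): I ≈ 1.446; II ≈ 1.134; III ≈ 1.362; IV ≈ 1.345; V ≈ 1.585.
4:3 ≈ 1.333; option IV is nearest (Δ 0.012).

IV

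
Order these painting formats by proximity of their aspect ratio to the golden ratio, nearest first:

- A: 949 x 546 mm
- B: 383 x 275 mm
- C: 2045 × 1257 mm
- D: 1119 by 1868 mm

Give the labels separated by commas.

C, D, A, B

A: 949/546 ≈ 1.738 → |1.738 − 1.618| = 0.120
B: 383/275 ≈ 1.393 → |1.393 − 1.618| = 0.225
C: 2045/1257 ≈ 1.627 → |1.627 − 1.618| = 0.009
D: 1868/1119 ≈ 1.669 → |1.669 − 1.618| = 0.051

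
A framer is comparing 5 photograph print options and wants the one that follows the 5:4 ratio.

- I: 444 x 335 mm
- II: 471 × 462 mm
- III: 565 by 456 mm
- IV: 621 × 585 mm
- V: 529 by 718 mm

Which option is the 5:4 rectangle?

Ratios (long/short): I ≈ 1.325; II ≈ 1.019; III ≈ 1.239; IV ≈ 1.062; V ≈ 1.357.
5:4 ≈ 1.250; option III is nearest (Δ 0.011).

III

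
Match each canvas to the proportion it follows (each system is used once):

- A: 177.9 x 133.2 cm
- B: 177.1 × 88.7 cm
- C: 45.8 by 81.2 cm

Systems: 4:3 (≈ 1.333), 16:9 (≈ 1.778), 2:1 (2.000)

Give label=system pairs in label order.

A=4:3, B=2:1, C=16:9

A = 177.9/133.2 ≈ 1.336 → 4:3 (1.333)
B = 177.1/88.7 ≈ 1.997 → 2:1 (2.000)
C = 81.2/45.8 ≈ 1.773 → 16:9 (1.778)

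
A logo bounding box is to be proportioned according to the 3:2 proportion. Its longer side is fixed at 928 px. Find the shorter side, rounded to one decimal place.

3:2 = 1.50000.
Shorter side = 928 ÷ 1.50000 ≈ 618.667 → 618.7 px.

618.7 px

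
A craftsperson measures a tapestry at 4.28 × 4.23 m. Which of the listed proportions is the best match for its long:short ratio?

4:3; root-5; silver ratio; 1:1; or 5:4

1:1

4.28/4.23 ≈ 1.012. Nearest candidates are 1:1 (1.000, off by 0.012) and 5:4 (1.250, off by 0.238).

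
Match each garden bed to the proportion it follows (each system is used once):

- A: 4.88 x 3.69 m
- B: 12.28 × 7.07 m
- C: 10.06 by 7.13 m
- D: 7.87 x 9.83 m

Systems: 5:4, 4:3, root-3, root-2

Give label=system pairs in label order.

A=4:3, B=root-3, C=root-2, D=5:4

Ratios: A ≈ 1.322; B ≈ 1.737; C ≈ 1.411; D ≈ 1.249.
Targets: 5:4 ≈ 1.250; 4:3 ≈ 1.333; root-3 ≈ 1.732; root-2 ≈ 1.414.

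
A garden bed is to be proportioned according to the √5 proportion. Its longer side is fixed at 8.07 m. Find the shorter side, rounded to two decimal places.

root-5 ≈ 2.23607.
Shorter side = 8.07 ÷ 2.23607 ≈ 3.6090 → 3.61 m.

3.61 m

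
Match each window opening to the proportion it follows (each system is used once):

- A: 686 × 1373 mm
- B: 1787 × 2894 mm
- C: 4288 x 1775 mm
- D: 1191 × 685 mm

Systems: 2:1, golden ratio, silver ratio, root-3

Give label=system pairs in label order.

A = 1373/686 ≈ 2.001 → 2:1 (2.000)
B = 2894/1787 ≈ 1.619 → golden ratio (1.618)
C = 4288/1775 ≈ 2.416 → silver ratio (2.414)
D = 1191/685 ≈ 1.739 → root-3 (1.732)

A=2:1, B=golden ratio, C=silver ratio, D=root-3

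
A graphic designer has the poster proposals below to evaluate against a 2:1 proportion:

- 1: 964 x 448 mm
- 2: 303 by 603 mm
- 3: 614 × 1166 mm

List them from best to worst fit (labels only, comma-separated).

Ratios: 1 = 964 / 448 ≈ 2.152; 2 = 603 / 303 ≈ 1.990; 3 = 1166 / 614 ≈ 1.899.
|Δ from 2.000|: 1 0.152; 2 0.010; 3 0.101.

2, 3, 1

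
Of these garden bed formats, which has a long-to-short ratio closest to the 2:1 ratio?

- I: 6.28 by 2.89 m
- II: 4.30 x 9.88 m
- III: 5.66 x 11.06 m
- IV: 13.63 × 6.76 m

IV

Target 2:1 ≈ 2.000.
I: 2.173 (Δ0.173)  II: 2.298 (Δ0.298)  III: 1.954 (Δ0.046)  IV: 2.016 (Δ0.016)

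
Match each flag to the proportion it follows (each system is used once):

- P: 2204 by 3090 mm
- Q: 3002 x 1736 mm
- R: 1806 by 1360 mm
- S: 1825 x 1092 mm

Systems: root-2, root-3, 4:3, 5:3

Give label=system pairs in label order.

P = 3090/2204 ≈ 1.402 → root-2 (1.414)
Q = 3002/1736 ≈ 1.729 → root-3 (1.732)
R = 1806/1360 ≈ 1.328 → 4:3 (1.333)
S = 1825/1092 ≈ 1.671 → 5:3 (1.667)

P=root-2, Q=root-3, R=4:3, S=5:3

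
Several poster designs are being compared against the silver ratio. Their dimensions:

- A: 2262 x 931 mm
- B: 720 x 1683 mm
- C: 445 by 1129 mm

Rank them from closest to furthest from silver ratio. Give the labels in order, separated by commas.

A, B, C

A: 2262/931 ≈ 2.430 → |2.430 − 2.414| = 0.016
B: 1683/720 ≈ 2.337 → |2.337 − 2.414| = 0.077
C: 1129/445 ≈ 2.537 → |2.537 − 2.414| = 0.123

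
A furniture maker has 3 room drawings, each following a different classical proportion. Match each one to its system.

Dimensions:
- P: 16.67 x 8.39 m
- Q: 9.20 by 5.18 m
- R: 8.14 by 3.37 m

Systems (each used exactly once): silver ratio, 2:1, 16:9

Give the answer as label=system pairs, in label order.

P=2:1, Q=16:9, R=silver ratio

P = 16.67/8.39 ≈ 1.987 → 2:1 (2.000)
Q = 9.20/5.18 ≈ 1.776 → 16:9 (1.778)
R = 8.14/3.37 ≈ 2.415 → silver ratio (2.414)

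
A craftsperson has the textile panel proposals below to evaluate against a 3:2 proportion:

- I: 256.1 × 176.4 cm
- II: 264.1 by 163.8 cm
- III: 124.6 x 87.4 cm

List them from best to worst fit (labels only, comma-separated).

I, III, II

I: 256.1/176.4 ≈ 1.452 → |1.452 − 1.500| = 0.048
II: 264.1/163.8 ≈ 1.612 → |1.612 − 1.500| = 0.112
III: 124.6/87.4 ≈ 1.426 → |1.426 − 1.500| = 0.074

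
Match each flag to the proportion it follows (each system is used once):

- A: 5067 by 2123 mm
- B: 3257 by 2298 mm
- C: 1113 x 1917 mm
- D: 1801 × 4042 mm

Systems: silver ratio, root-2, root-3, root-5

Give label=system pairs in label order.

A=silver ratio, B=root-2, C=root-3, D=root-5

A = 5067/2123 ≈ 2.387 → silver ratio (2.414)
B = 3257/2298 ≈ 1.417 → root-2 (1.414)
C = 1917/1113 ≈ 1.722 → root-3 (1.732)
D = 4042/1801 ≈ 2.244 → root-5 (2.236)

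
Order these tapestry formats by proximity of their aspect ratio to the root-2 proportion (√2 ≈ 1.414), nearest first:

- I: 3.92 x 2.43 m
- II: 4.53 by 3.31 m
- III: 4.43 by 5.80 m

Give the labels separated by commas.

Ratios: I = 3.92 / 2.43 ≈ 1.613; II = 4.53 / 3.31 ≈ 1.369; III = 5.80 / 4.43 ≈ 1.309.
|Δ from 1.414|: I 0.199; II 0.045; III 0.105.

II, III, I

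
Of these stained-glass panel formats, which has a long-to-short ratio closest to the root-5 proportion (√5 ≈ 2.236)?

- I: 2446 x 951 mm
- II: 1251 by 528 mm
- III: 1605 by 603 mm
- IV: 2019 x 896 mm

Ratios (long/short): I ≈ 2.572; II ≈ 2.369; III ≈ 2.662; IV ≈ 2.253.
root-5 ≈ 2.236; option IV is nearest (Δ 0.017).

IV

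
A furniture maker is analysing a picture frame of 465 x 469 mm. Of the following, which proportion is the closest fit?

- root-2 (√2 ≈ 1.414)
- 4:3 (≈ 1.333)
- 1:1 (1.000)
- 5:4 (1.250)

469/465 ≈ 1.009. Nearest candidates are 1:1 (1.000, off by 0.009) and 5:4 (1.250, off by 0.241).

1:1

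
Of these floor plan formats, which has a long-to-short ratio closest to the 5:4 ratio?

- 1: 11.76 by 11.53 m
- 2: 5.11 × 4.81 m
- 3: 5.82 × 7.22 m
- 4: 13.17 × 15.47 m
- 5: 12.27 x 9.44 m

Target 5:4 ≈ 1.250.
1: 1.020 (Δ0.230)  2: 1.062 (Δ0.188)  3: 1.241 (Δ0.009)  4: 1.175 (Δ0.075)  5: 1.300 (Δ0.050)

3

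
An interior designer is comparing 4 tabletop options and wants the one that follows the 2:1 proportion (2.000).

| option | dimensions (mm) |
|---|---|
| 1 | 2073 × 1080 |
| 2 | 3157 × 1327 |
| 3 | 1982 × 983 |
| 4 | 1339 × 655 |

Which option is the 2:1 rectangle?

Ratios (long/short): 1 ≈ 1.919; 2 ≈ 2.379; 3 ≈ 2.016; 4 ≈ 2.044.
2:1 ≈ 2.000; option 3 is nearest (Δ 0.016).

3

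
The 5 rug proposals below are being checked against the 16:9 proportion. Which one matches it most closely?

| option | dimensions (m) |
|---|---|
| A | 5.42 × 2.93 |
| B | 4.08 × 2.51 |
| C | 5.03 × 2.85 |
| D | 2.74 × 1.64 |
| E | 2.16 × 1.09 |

Ratios (long/short): A ≈ 1.850; B ≈ 1.625; C ≈ 1.765; D ≈ 1.671; E ≈ 1.982.
16:9 ≈ 1.778; option C is nearest (Δ 0.013).

C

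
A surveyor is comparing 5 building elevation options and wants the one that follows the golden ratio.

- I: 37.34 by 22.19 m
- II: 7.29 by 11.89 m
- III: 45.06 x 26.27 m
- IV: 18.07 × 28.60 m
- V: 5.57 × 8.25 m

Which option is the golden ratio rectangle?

Target golden ratio ≈ 1.618.
I: 1.683 (Δ0.065)  II: 1.631 (Δ0.013)  III: 1.715 (Δ0.097)  IV: 1.583 (Δ0.035)  V: 1.481 (Δ0.137)

II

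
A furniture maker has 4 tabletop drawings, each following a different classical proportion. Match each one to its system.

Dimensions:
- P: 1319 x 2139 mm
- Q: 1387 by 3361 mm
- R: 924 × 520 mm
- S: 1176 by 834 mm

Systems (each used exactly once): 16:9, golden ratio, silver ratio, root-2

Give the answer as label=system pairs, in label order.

P = 2139/1319 ≈ 1.622 → golden ratio (1.618)
Q = 3361/1387 ≈ 2.423 → silver ratio (2.414)
R = 924/520 ≈ 1.777 → 16:9 (1.778)
S = 1176/834 ≈ 1.410 → root-2 (1.414)

P=golden ratio, Q=silver ratio, R=16:9, S=root-2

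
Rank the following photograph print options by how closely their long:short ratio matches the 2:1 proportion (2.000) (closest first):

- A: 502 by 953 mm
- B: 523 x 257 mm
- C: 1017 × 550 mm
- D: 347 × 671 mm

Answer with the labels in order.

Ratios: A = 953 / 502 ≈ 1.898; B = 523 / 257 ≈ 2.035; C = 1017 / 550 ≈ 1.849; D = 671 / 347 ≈ 1.934.
|Δ from 2.000|: A 0.102; B 0.035; C 0.151; D 0.066.

B, D, A, C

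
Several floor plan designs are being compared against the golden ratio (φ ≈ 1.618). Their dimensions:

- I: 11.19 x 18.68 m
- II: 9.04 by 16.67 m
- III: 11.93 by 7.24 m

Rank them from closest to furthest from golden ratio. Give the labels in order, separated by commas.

Ratios: I = 18.68 / 11.19 ≈ 1.669; II = 16.67 / 9.04 ≈ 1.844; III = 11.93 / 7.24 ≈ 1.648.
|Δ from 1.618|: I 0.051; II 0.226; III 0.030.

III, I, II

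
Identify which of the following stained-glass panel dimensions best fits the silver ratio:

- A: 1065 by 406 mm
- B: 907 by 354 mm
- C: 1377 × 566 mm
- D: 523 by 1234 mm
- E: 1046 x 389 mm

Target silver ratio ≈ 2.414.
A: 2.623 (Δ0.209)  B: 2.562 (Δ0.148)  C: 2.433 (Δ0.019)  D: 2.359 (Δ0.055)  E: 2.689 (Δ0.275)

C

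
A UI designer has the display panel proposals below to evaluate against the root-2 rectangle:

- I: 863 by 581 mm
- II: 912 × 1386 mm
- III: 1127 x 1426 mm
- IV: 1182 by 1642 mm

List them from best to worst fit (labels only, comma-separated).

I: 863/581 ≈ 1.485 → |1.485 − 1.414| = 0.071
II: 1386/912 ≈ 1.520 → |1.520 − 1.414| = 0.106
III: 1426/1127 ≈ 1.265 → |1.265 − 1.414| = 0.149
IV: 1642/1182 ≈ 1.389 → |1.389 − 1.414| = 0.025

IV, I, II, III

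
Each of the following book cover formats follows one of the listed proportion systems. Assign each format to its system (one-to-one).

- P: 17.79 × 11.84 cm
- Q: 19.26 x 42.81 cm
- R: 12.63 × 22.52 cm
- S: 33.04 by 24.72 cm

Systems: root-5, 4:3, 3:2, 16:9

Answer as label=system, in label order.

P=3:2, Q=root-5, R=16:9, S=4:3

Ratios: P ≈ 1.503; Q ≈ 2.223; R ≈ 1.783; S ≈ 1.337.
Targets: root-5 ≈ 2.236; 4:3 ≈ 1.333; 3:2 ≈ 1.500; 16:9 ≈ 1.778.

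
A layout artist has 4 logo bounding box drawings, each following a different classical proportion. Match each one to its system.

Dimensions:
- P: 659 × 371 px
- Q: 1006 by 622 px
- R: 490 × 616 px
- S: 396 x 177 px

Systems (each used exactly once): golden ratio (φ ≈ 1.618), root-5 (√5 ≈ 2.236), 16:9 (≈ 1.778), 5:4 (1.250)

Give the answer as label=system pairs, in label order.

P=16:9, Q=golden ratio, R=5:4, S=root-5

P = 659/371 ≈ 1.776 → 16:9 (1.778)
Q = 1006/622 ≈ 1.617 → golden ratio (1.618)
R = 616/490 ≈ 1.257 → 5:4 (1.250)
S = 396/177 ≈ 2.237 → root-5 (2.236)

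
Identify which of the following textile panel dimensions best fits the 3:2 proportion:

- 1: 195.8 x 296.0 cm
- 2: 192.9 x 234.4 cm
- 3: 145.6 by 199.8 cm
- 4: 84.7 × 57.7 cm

1

Target 3:2 ≈ 1.500.
1: 1.512 (Δ0.012)  2: 1.215 (Δ0.285)  3: 1.372 (Δ0.128)  4: 1.468 (Δ0.032)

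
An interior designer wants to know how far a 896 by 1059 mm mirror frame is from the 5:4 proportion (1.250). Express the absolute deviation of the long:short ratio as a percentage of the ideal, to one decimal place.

Ratio = 1059 / 896 ≈ 1.1819.
Ideal 5:4 = 1.2500. |1.1819 − 1.2500| / 1.2500 ≈ 5.45% → 5.4%.

5.4%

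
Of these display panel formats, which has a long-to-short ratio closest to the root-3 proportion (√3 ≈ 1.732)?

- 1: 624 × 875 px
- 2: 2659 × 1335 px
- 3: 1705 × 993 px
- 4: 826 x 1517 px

3

Target root-3 ≈ 1.732.
1: 1.402 (Δ0.330)  2: 1.992 (Δ0.260)  3: 1.717 (Δ0.015)  4: 1.837 (Δ0.105)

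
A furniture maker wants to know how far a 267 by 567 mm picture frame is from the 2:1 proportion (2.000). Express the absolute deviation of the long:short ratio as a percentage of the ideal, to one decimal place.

6.2%

Ratio = 567 / 267 ≈ 2.1236.
Ideal 2:1 = 2.0000. |2.1236 − 2.0000| / 2.0000 ≈ 6.18% → 6.2%.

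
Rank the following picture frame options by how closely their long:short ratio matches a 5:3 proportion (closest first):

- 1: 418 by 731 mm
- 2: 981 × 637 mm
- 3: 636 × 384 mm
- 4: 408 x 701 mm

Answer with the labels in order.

3, 4, 1, 2

1: 731/418 ≈ 1.749 → |1.749 − 1.667| = 0.082
2: 981/637 ≈ 1.540 → |1.540 − 1.667| = 0.127
3: 636/384 ≈ 1.656 → |1.656 − 1.667| = 0.011
4: 701/408 ≈ 1.718 → |1.718 − 1.667| = 0.051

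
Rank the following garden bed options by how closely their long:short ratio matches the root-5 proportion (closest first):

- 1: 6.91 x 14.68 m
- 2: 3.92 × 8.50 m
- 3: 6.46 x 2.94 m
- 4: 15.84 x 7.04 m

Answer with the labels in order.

4, 3, 2, 1

1: 14.68/6.91 ≈ 2.124 → |2.124 − 2.236| = 0.112
2: 8.50/3.92 ≈ 2.168 → |2.168 − 2.236| = 0.068
3: 6.46/2.94 ≈ 2.197 → |2.197 − 2.236| = 0.039
4: 15.84/7.04 ≈ 2.250 → |2.250 − 2.236| = 0.014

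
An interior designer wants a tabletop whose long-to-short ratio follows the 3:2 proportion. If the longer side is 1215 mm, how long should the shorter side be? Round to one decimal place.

3:2 = 1.50000.
Shorter side = 1215 ÷ 1.50000 ≈ 810.000 → 810.0 mm.

810.0 mm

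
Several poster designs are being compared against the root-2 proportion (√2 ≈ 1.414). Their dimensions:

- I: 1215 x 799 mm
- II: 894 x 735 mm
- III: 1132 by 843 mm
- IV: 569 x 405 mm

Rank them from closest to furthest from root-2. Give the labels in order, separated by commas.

IV, III, I, II

I: 1215/799 ≈ 1.521 → |1.521 − 1.414| = 0.107
II: 894/735 ≈ 1.216 → |1.216 − 1.414| = 0.198
III: 1132/843 ≈ 1.343 → |1.343 − 1.414| = 0.071
IV: 569/405 ≈ 1.405 → |1.405 − 1.414| = 0.009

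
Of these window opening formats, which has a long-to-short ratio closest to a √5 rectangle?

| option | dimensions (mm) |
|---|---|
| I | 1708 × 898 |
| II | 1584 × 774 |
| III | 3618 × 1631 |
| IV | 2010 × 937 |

Ratios (long/short): I ≈ 1.902; II ≈ 2.047; III ≈ 2.218; IV ≈ 2.145.
root-5 ≈ 2.236; option III is nearest (Δ 0.018).

III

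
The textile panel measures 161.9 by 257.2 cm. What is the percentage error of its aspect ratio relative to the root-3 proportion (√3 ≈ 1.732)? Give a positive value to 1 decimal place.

Ratio = 257.2 / 161.9 ≈ 1.5886.
Ideal root-3 ≈ 1.7321. |1.5886 − 1.7321| / 1.7321 ≈ 8.28% → 8.3%.

8.3%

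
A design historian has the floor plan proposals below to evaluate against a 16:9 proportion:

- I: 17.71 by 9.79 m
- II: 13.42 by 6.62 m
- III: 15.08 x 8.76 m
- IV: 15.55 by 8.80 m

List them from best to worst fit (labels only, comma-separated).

Ratios: I = 17.71 / 9.79 ≈ 1.809; II = 13.42 / 6.62 ≈ 2.027; III = 15.08 / 8.76 ≈ 1.721; IV = 15.55 / 8.80 ≈ 1.767.
|Δ from 1.778|: I 0.031; II 0.249; III 0.057; IV 0.011.

IV, I, III, II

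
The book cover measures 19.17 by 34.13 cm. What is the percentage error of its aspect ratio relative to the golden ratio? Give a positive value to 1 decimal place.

10.0%

Ratio = 34.13 / 19.17 ≈ 1.7804.
Ideal golden ratio ≈ 1.6180. |1.7804 − 1.6180| / 1.6180 ≈ 10.04% → 10.0%.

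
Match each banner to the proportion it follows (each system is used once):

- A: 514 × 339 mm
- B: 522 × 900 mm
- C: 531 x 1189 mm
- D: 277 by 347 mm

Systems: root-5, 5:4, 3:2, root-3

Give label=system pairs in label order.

Ratios: A ≈ 1.516; B ≈ 1.724; C ≈ 2.239; D ≈ 1.253.
Targets: root-5 ≈ 2.236; 5:4 ≈ 1.250; 3:2 ≈ 1.500; root-3 ≈ 1.732.

A=3:2, B=root-3, C=root-5, D=5:4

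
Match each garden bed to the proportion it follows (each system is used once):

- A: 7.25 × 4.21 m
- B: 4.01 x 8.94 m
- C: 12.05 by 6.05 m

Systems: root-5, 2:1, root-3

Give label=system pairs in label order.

A=root-3, B=root-5, C=2:1

A = 7.25/4.21 ≈ 1.722 → root-3 (1.732)
B = 8.94/4.01 ≈ 2.229 → root-5 (2.236)
C = 12.05/6.05 ≈ 1.992 → 2:1 (2.000)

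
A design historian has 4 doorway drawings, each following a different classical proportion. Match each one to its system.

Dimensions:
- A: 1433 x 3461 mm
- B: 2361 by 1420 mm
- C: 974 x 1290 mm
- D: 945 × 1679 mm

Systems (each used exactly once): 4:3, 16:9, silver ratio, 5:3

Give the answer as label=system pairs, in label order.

A=silver ratio, B=5:3, C=4:3, D=16:9

Ratios: A ≈ 2.415; B ≈ 1.663; C ≈ 1.324; D ≈ 1.777.
Targets: 4:3 ≈ 1.333; 16:9 ≈ 1.778; silver ratio ≈ 2.414; 5:3 ≈ 1.667.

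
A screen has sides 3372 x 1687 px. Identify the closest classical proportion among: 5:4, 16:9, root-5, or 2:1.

3372/1687 ≈ 1.999. Nearest candidates are 2:1 (2.000, off by 0.001) and 16:9 (1.778, off by 0.221).

2:1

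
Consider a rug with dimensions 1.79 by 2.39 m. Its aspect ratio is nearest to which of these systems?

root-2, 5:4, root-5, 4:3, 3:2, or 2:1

4:3

Ratio = 2.39 / 1.79 ≈ 1.335.
Distances: root-2 1.414 (Δ 0.079); 5:4 1.250 (Δ 0.085); root-5 2.236 (Δ 0.901); 4:3 1.333 (Δ 0.002); 3:2 1.500 (Δ 0.165); 2:1 2.000 (Δ 0.665).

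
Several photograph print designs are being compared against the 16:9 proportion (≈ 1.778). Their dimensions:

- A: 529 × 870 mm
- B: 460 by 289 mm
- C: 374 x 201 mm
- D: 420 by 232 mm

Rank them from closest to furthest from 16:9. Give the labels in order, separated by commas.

Ratios: A = 870 / 529 ≈ 1.645; B = 460 / 289 ≈ 1.592; C = 374 / 201 ≈ 1.861; D = 420 / 232 ≈ 1.810.
|Δ from 1.778|: A 0.133; B 0.186; C 0.083; D 0.032.

D, C, A, B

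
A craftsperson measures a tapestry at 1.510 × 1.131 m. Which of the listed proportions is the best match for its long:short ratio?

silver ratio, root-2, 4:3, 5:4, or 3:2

4:3

Ratio = 1.510 / 1.131 ≈ 1.335.
Distances: silver ratio 2.414 (Δ 1.079); root-2 1.414 (Δ 0.079); 4:3 1.333 (Δ 0.002); 5:4 1.250 (Δ 0.085); 3:2 1.500 (Δ 0.165).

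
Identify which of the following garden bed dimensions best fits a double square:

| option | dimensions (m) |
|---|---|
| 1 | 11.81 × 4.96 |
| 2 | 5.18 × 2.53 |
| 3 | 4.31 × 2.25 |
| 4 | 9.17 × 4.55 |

4

Target 2:1 ≈ 2.000.
1: 2.381 (Δ0.381)  2: 2.047 (Δ0.047)  3: 1.916 (Δ0.084)  4: 2.015 (Δ0.015)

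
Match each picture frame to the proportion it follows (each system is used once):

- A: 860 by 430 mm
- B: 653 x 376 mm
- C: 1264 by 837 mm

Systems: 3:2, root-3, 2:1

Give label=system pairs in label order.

A = 860/430 ≈ 2.000 → 2:1 (2.000)
B = 653/376 ≈ 1.737 → root-3 (1.732)
C = 1264/837 ≈ 1.510 → 3:2 (1.500)

A=2:1, B=root-3, C=3:2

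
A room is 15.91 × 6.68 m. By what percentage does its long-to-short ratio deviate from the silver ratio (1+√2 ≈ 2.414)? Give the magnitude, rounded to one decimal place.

1.3%

Ratio = 15.91 / 6.68 ≈ 2.3817.
Ideal silver ratio ≈ 2.4142. |2.3817 − 2.4142| / 2.4142 ≈ 1.35% → 1.3%.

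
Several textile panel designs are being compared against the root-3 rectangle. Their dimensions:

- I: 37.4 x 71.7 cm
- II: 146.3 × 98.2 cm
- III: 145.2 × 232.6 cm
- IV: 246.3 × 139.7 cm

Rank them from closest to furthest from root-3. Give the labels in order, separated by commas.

IV, III, I, II

I: 71.7/37.4 ≈ 1.917 → |1.917 − 1.732| = 0.185
II: 146.3/98.2 ≈ 1.490 → |1.490 − 1.732| = 0.242
III: 232.6/145.2 ≈ 1.602 → |1.602 − 1.732| = 0.130
IV: 246.3/139.7 ≈ 1.763 → |1.763 − 1.732| = 0.031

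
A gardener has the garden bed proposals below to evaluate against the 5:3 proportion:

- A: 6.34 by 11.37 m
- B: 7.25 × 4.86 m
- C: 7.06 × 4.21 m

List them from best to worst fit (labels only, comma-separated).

C, A, B

Ratios: A = 11.37 / 6.34 ≈ 1.793; B = 7.25 / 4.86 ≈ 1.492; C = 7.06 / 4.21 ≈ 1.677.
|Δ from 1.667|: A 0.126; B 0.175; C 0.010.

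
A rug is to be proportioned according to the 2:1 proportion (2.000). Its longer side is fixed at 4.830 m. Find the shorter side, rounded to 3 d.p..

2.415 m

2:1 = 2.00000.
Shorter side = 4.830 ÷ 2.00000 ≈ 2.41500 → 2.415 m.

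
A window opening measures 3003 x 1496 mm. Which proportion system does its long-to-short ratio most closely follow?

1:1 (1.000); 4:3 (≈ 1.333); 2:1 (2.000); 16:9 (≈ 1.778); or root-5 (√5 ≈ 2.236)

Ratio = 3003 / 1496 ≈ 2.007.
Distances: 1:1 1.000 (Δ 1.007); 4:3 1.333 (Δ 0.674); 2:1 2.000 (Δ 0.007); 16:9 1.778 (Δ 0.229); root-5 2.236 (Δ 0.229).

2:1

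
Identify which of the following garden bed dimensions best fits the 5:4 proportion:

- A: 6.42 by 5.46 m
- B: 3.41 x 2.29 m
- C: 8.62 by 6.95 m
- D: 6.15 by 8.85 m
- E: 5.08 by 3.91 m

C

Target 5:4 ≈ 1.250.
A: 1.176 (Δ0.074)  B: 1.489 (Δ0.239)  C: 1.240 (Δ0.010)  D: 1.439 (Δ0.189)  E: 1.299 (Δ0.049)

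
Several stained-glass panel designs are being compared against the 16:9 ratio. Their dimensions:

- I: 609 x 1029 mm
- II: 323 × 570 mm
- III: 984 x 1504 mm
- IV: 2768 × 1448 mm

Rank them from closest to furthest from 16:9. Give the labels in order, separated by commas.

II, I, IV, III

Ratios: I = 1029 / 609 ≈ 1.690; II = 570 / 323 ≈ 1.765; III = 1504 / 984 ≈ 1.528; IV = 2768 / 1448 ≈ 1.912.
|Δ from 1.778|: I 0.088; II 0.013; III 0.250; IV 0.134.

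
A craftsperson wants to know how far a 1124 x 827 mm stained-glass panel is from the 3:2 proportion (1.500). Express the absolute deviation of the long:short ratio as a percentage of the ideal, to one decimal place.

Ratio = 1124 / 827 ≈ 1.3591.
Ideal 3:2 = 1.5000. |1.3591 − 1.5000| / 1.5000 ≈ 9.39% → 9.4%.

9.4%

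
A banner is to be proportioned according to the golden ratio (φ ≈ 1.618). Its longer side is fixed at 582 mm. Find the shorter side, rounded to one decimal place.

359.7 mm

golden ratio ≈ 1.61803.
Shorter side = 582 ÷ 1.61803 ≈ 359.697 → 359.7 mm.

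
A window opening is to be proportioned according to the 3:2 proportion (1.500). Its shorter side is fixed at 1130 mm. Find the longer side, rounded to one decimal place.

3:2 = 1.50000.
Longer side = 1130 × 1.50000 ≈ 1695.000 → 1695.0 mm.

1695.0 mm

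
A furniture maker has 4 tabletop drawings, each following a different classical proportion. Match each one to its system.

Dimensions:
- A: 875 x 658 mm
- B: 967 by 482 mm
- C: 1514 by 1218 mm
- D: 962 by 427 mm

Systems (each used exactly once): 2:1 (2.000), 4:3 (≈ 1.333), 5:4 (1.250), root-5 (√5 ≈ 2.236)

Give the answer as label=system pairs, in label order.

A=4:3, B=2:1, C=5:4, D=root-5

A = 875/658 ≈ 1.330 → 4:3 (1.333)
B = 967/482 ≈ 2.006 → 2:1 (2.000)
C = 1514/1218 ≈ 1.243 → 5:4 (1.250)
D = 962/427 ≈ 2.253 → root-5 (2.236)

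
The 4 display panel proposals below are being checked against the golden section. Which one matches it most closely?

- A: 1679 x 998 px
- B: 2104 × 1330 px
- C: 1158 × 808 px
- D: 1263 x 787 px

D

Ratios (long/short): A ≈ 1.682; B ≈ 1.582; C ≈ 1.433; D ≈ 1.605.
golden ratio ≈ 1.618; option D is nearest (Δ 0.013).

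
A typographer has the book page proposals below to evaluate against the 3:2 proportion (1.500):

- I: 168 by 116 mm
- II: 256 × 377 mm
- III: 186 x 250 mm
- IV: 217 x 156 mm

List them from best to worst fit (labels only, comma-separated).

II, I, IV, III

Ratios: I = 168 / 116 ≈ 1.448; II = 377 / 256 ≈ 1.473; III = 250 / 186 ≈ 1.344; IV = 217 / 156 ≈ 1.391.
|Δ from 1.500|: I 0.052; II 0.027; III 0.156; IV 0.109.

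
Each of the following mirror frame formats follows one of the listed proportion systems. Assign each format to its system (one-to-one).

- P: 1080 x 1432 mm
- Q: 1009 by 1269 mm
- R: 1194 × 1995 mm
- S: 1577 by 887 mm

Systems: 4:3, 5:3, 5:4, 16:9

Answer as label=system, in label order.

P = 1432/1080 ≈ 1.326 → 4:3 (1.333)
Q = 1269/1009 ≈ 1.258 → 5:4 (1.250)
R = 1995/1194 ≈ 1.671 → 5:3 (1.667)
S = 1577/887 ≈ 1.778 → 16:9 (1.778)

P=4:3, Q=5:4, R=5:3, S=16:9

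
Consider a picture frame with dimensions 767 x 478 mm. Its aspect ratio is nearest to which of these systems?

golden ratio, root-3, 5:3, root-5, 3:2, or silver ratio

767/478 ≈ 1.605. Nearest candidates are golden ratio (1.618, off by 0.013) and 5:3 (1.667, off by 0.062).

golden ratio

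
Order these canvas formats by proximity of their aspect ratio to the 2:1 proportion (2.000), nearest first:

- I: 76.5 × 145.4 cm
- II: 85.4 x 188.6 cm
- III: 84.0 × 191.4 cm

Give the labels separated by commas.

I, II, III

Ratios: I = 145.4 / 76.5 ≈ 1.901; II = 188.6 / 85.4 ≈ 2.208; III = 191.4 / 84.0 ≈ 2.279.
|Δ from 2.000|: I 0.099; II 0.208; III 0.279.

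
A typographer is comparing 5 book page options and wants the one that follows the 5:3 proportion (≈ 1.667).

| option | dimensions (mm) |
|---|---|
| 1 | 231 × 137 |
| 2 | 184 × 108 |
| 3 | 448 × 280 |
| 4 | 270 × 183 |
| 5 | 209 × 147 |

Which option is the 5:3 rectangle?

Ratios (long/short): 1 ≈ 1.686; 2 ≈ 1.704; 3 ≈ 1.600; 4 ≈ 1.475; 5 ≈ 1.422.
5:3 ≈ 1.667; option 1 is nearest (Δ 0.019).

1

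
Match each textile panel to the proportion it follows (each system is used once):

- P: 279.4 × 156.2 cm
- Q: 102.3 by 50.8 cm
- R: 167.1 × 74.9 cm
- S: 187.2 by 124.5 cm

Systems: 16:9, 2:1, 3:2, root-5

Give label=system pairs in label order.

P = 279.4/156.2 ≈ 1.789 → 16:9 (1.778)
Q = 102.3/50.8 ≈ 2.014 → 2:1 (2.000)
R = 167.1/74.9 ≈ 2.231 → root-5 (2.236)
S = 187.2/124.5 ≈ 1.504 → 3:2 (1.500)

P=16:9, Q=2:1, R=root-5, S=3:2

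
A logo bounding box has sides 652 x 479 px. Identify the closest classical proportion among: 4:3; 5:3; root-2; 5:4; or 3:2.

652/479 ≈ 1.361. Nearest candidates are 4:3 (1.333, off by 0.028) and root-2 (1.414, off by 0.053).

4:3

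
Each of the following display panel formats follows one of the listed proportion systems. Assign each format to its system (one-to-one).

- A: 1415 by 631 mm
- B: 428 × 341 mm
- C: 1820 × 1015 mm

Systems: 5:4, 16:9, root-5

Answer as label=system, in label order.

A=root-5, B=5:4, C=16:9

A = 1415/631 ≈ 2.242 → root-5 (2.236)
B = 428/341 ≈ 1.255 → 5:4 (1.250)
C = 1820/1015 ≈ 1.793 → 16:9 (1.778)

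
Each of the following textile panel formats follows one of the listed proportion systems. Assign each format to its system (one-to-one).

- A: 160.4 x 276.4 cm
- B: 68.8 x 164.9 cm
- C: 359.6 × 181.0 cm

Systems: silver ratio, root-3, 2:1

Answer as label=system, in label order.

A=root-3, B=silver ratio, C=2:1

Ratios: A ≈ 1.723; B ≈ 2.397; C ≈ 1.987.
Targets: silver ratio ≈ 2.414; root-3 ≈ 1.732; 2:1 ≈ 2.000.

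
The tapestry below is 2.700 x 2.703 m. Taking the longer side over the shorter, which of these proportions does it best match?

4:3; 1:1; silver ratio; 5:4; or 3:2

2.703/2.700 ≈ 1.001. Nearest candidates are 1:1 (1.000, off by 0.001) and 5:4 (1.250, off by 0.249).

1:1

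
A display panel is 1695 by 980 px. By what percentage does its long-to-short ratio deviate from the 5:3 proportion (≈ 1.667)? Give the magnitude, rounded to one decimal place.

Ratio = 1695 / 980 ≈ 1.7296.
Ideal 5:3 ≈ 1.6667. |1.7296 − 1.6667| / 1.6667 ≈ 3.77% → 3.8%.

3.8%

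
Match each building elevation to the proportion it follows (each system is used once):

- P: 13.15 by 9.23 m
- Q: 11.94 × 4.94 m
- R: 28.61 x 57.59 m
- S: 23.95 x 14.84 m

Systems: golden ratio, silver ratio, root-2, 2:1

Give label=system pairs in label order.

P = 13.15/9.23 ≈ 1.425 → root-2 (1.414)
Q = 11.94/4.94 ≈ 2.417 → silver ratio (2.414)
R = 57.59/28.61 ≈ 2.013 → 2:1 (2.000)
S = 23.95/14.84 ≈ 1.614 → golden ratio (1.618)

P=root-2, Q=silver ratio, R=2:1, S=golden ratio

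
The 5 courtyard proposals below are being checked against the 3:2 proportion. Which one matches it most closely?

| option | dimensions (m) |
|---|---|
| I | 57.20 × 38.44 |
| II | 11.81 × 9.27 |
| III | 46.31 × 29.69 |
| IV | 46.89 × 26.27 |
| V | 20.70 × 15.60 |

I

Ratios (long/short): I ≈ 1.488; II ≈ 1.274; III ≈ 1.560; IV ≈ 1.785; V ≈ 1.327.
3:2 ≈ 1.500; option I is nearest (Δ 0.012).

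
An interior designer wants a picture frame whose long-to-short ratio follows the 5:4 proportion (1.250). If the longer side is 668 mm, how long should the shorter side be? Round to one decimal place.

534.4 mm

5:4 = 1.25000.
Shorter side = 668 ÷ 1.25000 ≈ 534.400 → 534.4 mm.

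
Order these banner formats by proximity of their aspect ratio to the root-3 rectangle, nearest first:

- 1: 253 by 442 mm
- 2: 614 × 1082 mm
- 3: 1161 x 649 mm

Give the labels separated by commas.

1: 442/253 ≈ 1.747 → |1.747 − 1.732| = 0.015
2: 1082/614 ≈ 1.762 → |1.762 − 1.732| = 0.030
3: 1161/649 ≈ 1.789 → |1.789 − 1.732| = 0.057

1, 2, 3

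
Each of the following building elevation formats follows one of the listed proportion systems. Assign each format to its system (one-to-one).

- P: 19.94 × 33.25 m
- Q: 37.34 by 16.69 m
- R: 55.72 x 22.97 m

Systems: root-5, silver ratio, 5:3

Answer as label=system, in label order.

P=5:3, Q=root-5, R=silver ratio

Ratios: P ≈ 1.668; Q ≈ 2.237; R ≈ 2.426.
Targets: root-5 ≈ 2.236; silver ratio ≈ 2.414; 5:3 ≈ 1.667.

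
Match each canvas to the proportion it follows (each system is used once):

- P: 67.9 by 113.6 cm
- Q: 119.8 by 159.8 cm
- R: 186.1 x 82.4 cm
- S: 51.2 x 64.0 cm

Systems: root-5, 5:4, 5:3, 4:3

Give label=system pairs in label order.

P=5:3, Q=4:3, R=root-5, S=5:4

P = 113.6/67.9 ≈ 1.673 → 5:3 (1.667)
Q = 159.8/119.8 ≈ 1.334 → 4:3 (1.333)
R = 186.1/82.4 ≈ 2.258 → root-5 (2.236)
S = 64.0/51.2 ≈ 1.250 → 5:4 (1.250)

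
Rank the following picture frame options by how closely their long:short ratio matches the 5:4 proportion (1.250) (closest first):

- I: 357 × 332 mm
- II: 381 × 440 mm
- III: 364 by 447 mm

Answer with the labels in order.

Ratios: I = 357 / 332 ≈ 1.075; II = 440 / 381 ≈ 1.155; III = 447 / 364 ≈ 1.228.
|Δ from 1.250|: I 0.175; II 0.095; III 0.022.

III, II, I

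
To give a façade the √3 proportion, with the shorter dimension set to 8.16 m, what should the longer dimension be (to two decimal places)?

14.13 m

root-3 ≈ 1.73205.
Longer side = 8.16 × 1.73205 ≈ 14.1335 → 14.13 m.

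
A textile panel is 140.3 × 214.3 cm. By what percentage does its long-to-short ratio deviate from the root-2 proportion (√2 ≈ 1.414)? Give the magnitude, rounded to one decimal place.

Ratio = 214.3 / 140.3 ≈ 1.5274.
Ideal root-2 ≈ 1.4142. |1.5274 − 1.4142| / 1.4142 ≈ 8.00% → 8.0%.

8.0%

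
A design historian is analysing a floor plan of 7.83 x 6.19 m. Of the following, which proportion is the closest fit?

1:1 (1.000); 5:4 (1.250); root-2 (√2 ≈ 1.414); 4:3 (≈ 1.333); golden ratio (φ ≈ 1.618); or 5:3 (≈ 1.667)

Ratio = 7.83 / 6.19 ≈ 1.265.
Distances: 1:1 1.000 (Δ 0.265); 5:4 1.250 (Δ 0.015); root-2 1.414 (Δ 0.149); 4:3 1.333 (Δ 0.068); golden ratio 1.618 (Δ 0.353); 5:3 1.667 (Δ 0.402).

5:4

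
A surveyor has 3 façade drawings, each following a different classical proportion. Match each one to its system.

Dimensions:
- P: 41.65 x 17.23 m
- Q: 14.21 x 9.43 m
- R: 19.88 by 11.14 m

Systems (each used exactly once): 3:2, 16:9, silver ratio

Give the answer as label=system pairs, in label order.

P = 41.65/17.23 ≈ 2.417 → silver ratio (2.414)
Q = 14.21/9.43 ≈ 1.507 → 3:2 (1.500)
R = 19.88/11.14 ≈ 1.785 → 16:9 (1.778)

P=silver ratio, Q=3:2, R=16:9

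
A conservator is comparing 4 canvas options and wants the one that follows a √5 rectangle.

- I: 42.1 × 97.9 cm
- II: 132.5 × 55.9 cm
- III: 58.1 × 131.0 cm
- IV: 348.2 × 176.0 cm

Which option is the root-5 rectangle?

III

Ratios (long/short): I ≈ 2.325; II ≈ 2.370; III ≈ 2.255; IV ≈ 1.978.
root-5 ≈ 2.236; option III is nearest (Δ 0.019).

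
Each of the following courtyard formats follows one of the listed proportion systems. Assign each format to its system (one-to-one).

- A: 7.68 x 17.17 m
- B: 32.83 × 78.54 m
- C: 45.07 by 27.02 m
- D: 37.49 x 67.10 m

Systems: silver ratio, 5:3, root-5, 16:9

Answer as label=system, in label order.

Ratios: A ≈ 2.236; B ≈ 2.392; C ≈ 1.668; D ≈ 1.790.
Targets: silver ratio ≈ 2.414; 5:3 ≈ 1.667; root-5 ≈ 2.236; 16:9 ≈ 1.778.

A=root-5, B=silver ratio, C=5:3, D=16:9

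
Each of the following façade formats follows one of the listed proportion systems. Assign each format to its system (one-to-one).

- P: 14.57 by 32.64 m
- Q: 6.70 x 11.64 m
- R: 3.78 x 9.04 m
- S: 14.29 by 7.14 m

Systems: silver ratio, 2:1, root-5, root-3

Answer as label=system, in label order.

Ratios: P ≈ 2.240; Q ≈ 1.737; R ≈ 2.392; S ≈ 2.001.
Targets: silver ratio ≈ 2.414; 2:1 ≈ 2.000; root-5 ≈ 2.236; root-3 ≈ 1.732.

P=root-5, Q=root-3, R=silver ratio, S=2:1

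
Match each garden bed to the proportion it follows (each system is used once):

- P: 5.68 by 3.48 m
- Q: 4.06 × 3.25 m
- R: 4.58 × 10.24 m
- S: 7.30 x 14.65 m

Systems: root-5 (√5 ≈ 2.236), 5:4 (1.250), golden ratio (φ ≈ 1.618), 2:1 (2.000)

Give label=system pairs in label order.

P=golden ratio, Q=5:4, R=root-5, S=2:1

P = 5.68/3.48 ≈ 1.632 → golden ratio (1.618)
Q = 4.06/3.25 ≈ 1.249 → 5:4 (1.250)
R = 10.24/4.58 ≈ 2.236 → root-5 (2.236)
S = 14.65/7.30 ≈ 2.007 → 2:1 (2.000)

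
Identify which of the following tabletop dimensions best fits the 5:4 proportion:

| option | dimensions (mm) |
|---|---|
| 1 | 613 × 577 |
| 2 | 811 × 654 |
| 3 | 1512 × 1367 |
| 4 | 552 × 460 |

2

Target 5:4 ≈ 1.250.
1: 1.062 (Δ0.188)  2: 1.240 (Δ0.010)  3: 1.106 (Δ0.144)  4: 1.200 (Δ0.050)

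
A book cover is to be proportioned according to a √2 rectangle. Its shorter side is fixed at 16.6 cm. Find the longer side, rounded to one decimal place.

root-2 ≈ 1.41421.
Longer side = 16.6 × 1.41421 ≈ 23.476 → 23.5 cm.

23.5 cm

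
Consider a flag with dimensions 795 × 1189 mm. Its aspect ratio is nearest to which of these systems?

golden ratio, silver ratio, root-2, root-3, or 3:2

3:2

1189/795 ≈ 1.496. Nearest candidates are 3:2 (1.500, off by 0.004) and root-2 (1.414, off by 0.082).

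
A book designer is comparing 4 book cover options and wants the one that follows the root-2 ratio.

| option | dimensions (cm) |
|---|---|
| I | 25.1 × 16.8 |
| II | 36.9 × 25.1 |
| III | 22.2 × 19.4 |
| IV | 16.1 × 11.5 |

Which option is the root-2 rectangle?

Ratios (long/short): I ≈ 1.494; II ≈ 1.470; III ≈ 1.144; IV ≈ 1.400.
root-2 ≈ 1.414; option IV is nearest (Δ 0.014).

IV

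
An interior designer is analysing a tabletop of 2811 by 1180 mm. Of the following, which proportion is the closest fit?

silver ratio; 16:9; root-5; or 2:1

Ratio = 2811 / 1180 ≈ 2.382.
Distances: silver ratio 2.414 (Δ 0.032); 16:9 1.778 (Δ 0.604); root-5 2.236 (Δ 0.146); 2:1 2.000 (Δ 0.382).

silver ratio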